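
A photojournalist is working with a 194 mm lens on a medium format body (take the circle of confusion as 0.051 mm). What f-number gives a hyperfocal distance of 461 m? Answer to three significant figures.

Rearrange H = f²/(N·c) + f for N: N = f² / ((H − f)·c).
N = 194² / ((461000 − 194) × 0.051) = 37636 / 23501 ≈ 1.60.

f/1.60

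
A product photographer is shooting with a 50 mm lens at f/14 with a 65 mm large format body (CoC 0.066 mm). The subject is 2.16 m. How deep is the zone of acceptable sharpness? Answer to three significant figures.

Hyperfocal distance H = f²/(N·c) + f = 50²/(14 × 0.066) + 50 = 2500/0.924 + 50 ≈ 2755.6 mm ≈ 2.756 m.
Near limit Dn = s·(H − f)/(H + s − 2f) = 2160 × (2755.6 − 50) / (2755.6 + 2160 − 2 × 50) = 2160 × 2705.6 / 4815.6 ≈ 1213.6 mm.
Far limit Df = s·(H − f)/(H − s) = 2160 × (2755.6 − 50) / (2755.6 − 2160) = 2160 × 2705.6 / 595.6 ≈ 9811.8 mm.
Depth of field = Df − Dn = 9811.8 − 1213.6 ≈ 8598.2 mm ≈ 8.60 m.

8.60 m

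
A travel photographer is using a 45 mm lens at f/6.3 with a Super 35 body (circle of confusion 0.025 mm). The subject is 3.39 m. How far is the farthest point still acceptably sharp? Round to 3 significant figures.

4.58 m

Hyperfocal distance H = f²/(N·c) + f = 45²/(6.3 × 0.025) + 45 = 2025/0.1575 + 45 ≈ 12902.1 mm ≈ 12.90 m.
Far limit Df = s·(H − f)/(H − s) = 3390 × (12902.1 − 45) / (12902.1 − 3390) = 3390 × 12857.1 / 9512.1 ≈ 4582.1 mm ≈ 4.58 m.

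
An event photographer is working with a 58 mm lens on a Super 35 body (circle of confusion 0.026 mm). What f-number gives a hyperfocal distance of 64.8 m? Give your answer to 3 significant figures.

Rearrange H = f²/(N·c) + f for N: N = f² / ((H − f)·c).
N = 58² / ((64800 − 58) × 0.026) = 3364 / 1683 ≈ 2.00.

f/2.00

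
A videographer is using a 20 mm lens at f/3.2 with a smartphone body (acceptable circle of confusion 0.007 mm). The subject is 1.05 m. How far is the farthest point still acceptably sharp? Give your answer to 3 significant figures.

Hyperfocal distance H = f²/(N·c) + f = 20²/(3.2 × 0.007) + 20 = 400/0.0224 + 20 ≈ 17877.1 mm ≈ 17.88 m.
Far limit Df = s·(H − f)/(H − s) = 1050 × (17877.1 − 20) / (17877.1 − 1050) = 1050 × 17857.1 / 16827.1 ≈ 1114.3 mm ≈ 1.11 m.

1.11 m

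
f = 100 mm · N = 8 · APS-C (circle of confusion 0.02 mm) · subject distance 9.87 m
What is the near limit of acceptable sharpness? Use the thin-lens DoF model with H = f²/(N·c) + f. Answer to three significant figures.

Hyperfocal distance H = f²/(N·c) + f = 100²/(8 × 0.02) + 100 = 10000/0.16 + 100 ≈ 62600.0 mm ≈ 62.60 m.
Near limit Dn = s·(H − f)/(H + s − 2f) = 9870 × (62600.0 − 100) / (62600.0 + 9870 − 2 × 100) = 9870 × 62500.0 / 72270.0 ≈ 8535.7 mm ≈ 8.54 m.

8.54 m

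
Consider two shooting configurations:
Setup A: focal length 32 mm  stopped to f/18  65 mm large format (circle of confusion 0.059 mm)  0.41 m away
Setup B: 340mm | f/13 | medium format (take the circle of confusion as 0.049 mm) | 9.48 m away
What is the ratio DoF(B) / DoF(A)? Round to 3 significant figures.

2.52

Setup A: H = 32²/(18×0.059) + 32 ≈ 996.2 mm; DoF = Df − Dn = 674.37 − 294.53 ≈ 379.84 mm.
Setup B: H = 340²/(13×0.049) + 340 ≈ 181815.7 mm; DoF = Df − Dn = 9982.78 − 9025.44 ≈ 957.34 mm.
Ratio = 957.34 / 379.84 ≈ 2.52.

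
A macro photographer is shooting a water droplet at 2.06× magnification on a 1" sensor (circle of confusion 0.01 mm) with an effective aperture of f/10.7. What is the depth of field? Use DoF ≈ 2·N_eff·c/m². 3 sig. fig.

0.0504 mm

At magnification m, DoF ≈ 2·N_eff·c/m² = 2 × 10.7 × 0.01 / 2.06² = 0.214 / 4.244 ≈ 0.0504 mm.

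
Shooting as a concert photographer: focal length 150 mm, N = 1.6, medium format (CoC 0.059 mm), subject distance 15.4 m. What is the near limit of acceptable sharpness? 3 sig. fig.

Hyperfocal distance H = f²/(N·c) + f = 150²/(1.6 × 0.059) + 150 = 22500/0.0944 + 150 ≈ 238497.5 mm ≈ 238.5 m.
Near limit Dn = s·(H − f)/(H + s − 2f) = 15400 × (238497.5 − 150) / (238497.5 + 15400 − 2 × 150) = 15400 × 238347.5 / 253597.5 ≈ 14474 mm ≈ 14.5 m.

14.5 m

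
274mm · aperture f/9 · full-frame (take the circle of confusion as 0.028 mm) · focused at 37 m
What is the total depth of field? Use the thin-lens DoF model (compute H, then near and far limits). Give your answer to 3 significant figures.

9.26 m

Hyperfocal distance H = f²/(N·c) + f = 274²/(9 × 0.028) + 274 = 75076/0.252 + 274 ≈ 298194.6 mm ≈ 298.2 m.
Near limit Dn = s·(H − f)/(H + s − 2f) = 37000 × (298194.6 − 274) / (298194.6 + 37000 − 2 × 274) = 37000 × 297920.6 / 334646.6 ≈ 32939.4 mm.
Far limit Df = s·(H − f)/(H − s) = 37000 × (298194.6 − 274) / (298194.6 − 37000) = 37000 × 297920.6 / 261194.6 ≈ 42202.5 mm.
Depth of field = Df − Dn = 42202.5 − 32939.4 ≈ 9263.1 mm ≈ 9.26 m.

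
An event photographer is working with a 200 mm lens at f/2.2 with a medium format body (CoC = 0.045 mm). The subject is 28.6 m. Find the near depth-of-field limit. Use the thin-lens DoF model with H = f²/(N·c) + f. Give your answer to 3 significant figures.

26.7 m

Hyperfocal distance H = f²/(N·c) + f = 200²/(2.2 × 0.045) + 200 = 40000/0.099 + 200 ≈ 404240.4 mm ≈ 404.2 m.
Near limit Dn = s·(H − f)/(H + s − 2f) = 28600 × (404240.4 − 200) / (404240.4 + 28600 − 2 × 200) = 28600 × 404040.4 / 432440.4 ≈ 26722 mm ≈ 26.7 m.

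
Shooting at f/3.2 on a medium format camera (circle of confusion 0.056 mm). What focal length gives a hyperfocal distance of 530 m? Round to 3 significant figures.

From H = f²/(N·c) + f, with f ≪ H: f ≈ √(H·N·c) = √(530000 × 3.2 × 0.056) = √94976 ≈ 308.2 mm.
The +f correction barely moves this — solving exactly, f² + N·c·f − N·c·H = 0 ⇒ f = (−N·c + √((N·c)² + 4·N·c·H))/2 = (−0.1792 + √379904)/2 ≈ 308.09 mm, so f ≈ 308 mm.

308 mm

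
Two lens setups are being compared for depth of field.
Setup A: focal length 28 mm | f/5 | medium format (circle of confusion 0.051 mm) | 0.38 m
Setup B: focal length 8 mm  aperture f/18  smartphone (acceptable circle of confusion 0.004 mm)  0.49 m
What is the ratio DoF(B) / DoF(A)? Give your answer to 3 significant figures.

Setup A: H = 28²/(5×0.051) + 28 ≈ 3102.5 mm; DoF = Df − Dn = 429.131 − 340.963 ≈ 88.168 mm.
Setup B: H = 8²/(18×0.004) + 8 ≈ 896.9 mm; DoF = Df − Dn = 1070.45 − 317.72 ≈ 752.73 mm.
Ratio = 752.73 / 88.168 ≈ 8.54.

8.54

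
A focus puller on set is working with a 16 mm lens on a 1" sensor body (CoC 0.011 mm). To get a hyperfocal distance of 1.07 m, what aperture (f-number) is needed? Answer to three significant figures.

f/22.1

Rearrange H = f²/(N·c) + f for N: N = f² / ((H − f)·c).
N = 16² / ((1070 − 16) × 0.011) = 256 / 11.59 ≈ 22.1.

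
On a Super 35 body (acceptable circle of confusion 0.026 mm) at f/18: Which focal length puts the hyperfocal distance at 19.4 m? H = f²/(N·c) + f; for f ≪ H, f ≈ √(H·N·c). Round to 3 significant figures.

95.1 mm

From H = f²/(N·c) + f, with f ≪ H: f ≈ √(H·N·c) = √(19400 × 18 × 0.026) = √9079.2 ≈ 95.28 mm.
Exact: f² + N·c·f − N·c·H = 0 ⇒ f = (−N·c + √((N·c)² + 4·N·c·H))/2 = (−0.468 + √36317)/2 ≈ 95.051 mm ≈ 95.1 mm.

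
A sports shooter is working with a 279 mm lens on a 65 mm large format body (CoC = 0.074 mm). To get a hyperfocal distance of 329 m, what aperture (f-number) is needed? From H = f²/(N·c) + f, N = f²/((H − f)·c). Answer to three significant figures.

Rearrange H = f²/(N·c) + f for N: N = f² / ((H − f)·c).
N = 279² / ((329000 − 279) × 0.074) = 77841 / 24325 ≈ 3.20.

f/3.20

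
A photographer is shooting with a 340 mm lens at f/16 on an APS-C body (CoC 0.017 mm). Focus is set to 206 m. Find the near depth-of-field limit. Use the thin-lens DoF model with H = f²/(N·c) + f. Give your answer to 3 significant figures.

Hyperfocal distance H = f²/(N·c) + f = 340²/(16 × 0.017) + 340 = 115600/0.272 + 340 ≈ 425340.0 mm ≈ 425.3 m.
Near limit Dn = s·(H − f)/(H + s − 2f) = 206000 × (425340.0 − 340) / (425340.0 + 206000 − 2 × 340) = 206000 × 425000.0 / 630660.0 ≈ 138823 mm ≈ 139 m.

139 m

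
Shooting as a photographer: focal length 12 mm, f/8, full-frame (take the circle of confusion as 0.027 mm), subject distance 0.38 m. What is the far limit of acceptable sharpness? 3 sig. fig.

0.848 m

Hyperfocal distance H = f²/(N·c) + f = 12²/(8 × 0.027) + 12 = 144/0.216 + 12 ≈ 678.7 mm ≈ 0.679 m.
Far limit Df = s·(H − f)/(H − s) = 380 × (678.7 − 12) / (678.7 − 380) = 380 × 666.7 / 298.7 ≈ 848.21 mm ≈ 0.848 m.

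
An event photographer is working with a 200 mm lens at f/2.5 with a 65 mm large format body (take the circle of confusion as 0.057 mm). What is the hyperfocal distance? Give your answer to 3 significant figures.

281 m

Hyperfocal distance H = f²/(N·c) + f = 200²/(2.5 × 0.057) + 200 = 40000/0.1425 + 200 ≈ 280901.8 mm ≈ 281 m.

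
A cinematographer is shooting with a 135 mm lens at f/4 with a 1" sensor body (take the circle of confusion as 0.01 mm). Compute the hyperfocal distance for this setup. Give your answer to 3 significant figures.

Hyperfocal distance H = f²/(N·c) + f = 135²/(4 × 0.01) + 135 = 18225/0.04 + 135 ≈ 455760.0 mm ≈ 456 m.

456 m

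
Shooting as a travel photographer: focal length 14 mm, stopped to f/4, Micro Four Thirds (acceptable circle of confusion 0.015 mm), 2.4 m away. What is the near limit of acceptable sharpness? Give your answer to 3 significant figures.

1.39 m

Hyperfocal distance H = f²/(N·c) + f = 14²/(4 × 0.015) + 14 = 196/0.06 + 14 ≈ 3280.7 mm ≈ 3.281 m.
Near limit Dn = s·(H − f)/(H + s − 2f) = 2400 × (3280.7 − 14) / (3280.7 + 2400 − 2 × 14) = 2400 × 3266.7 / 5652.7 ≈ 1387.0 mm ≈ 1.39 m.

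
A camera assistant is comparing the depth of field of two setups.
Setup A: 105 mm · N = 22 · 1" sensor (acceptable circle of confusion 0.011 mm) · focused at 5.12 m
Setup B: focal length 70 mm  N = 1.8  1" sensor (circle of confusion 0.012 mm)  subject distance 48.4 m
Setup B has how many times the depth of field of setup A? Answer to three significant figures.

18.9

Setup A: H = 105²/(22×0.011) + 105 ≈ 45662.9 mm; DoF = Df − Dn = 5753.3 − 4612.3 ≈ 1141.0 mm.
Setup B: H = 70²/(1.8×0.012) + 70 ≈ 226921.9 mm; DoF = Df − Dn = 61503 − 39900 ≈ 21603 mm.
Ratio = 21603 / 1141.0 ≈ 18.9.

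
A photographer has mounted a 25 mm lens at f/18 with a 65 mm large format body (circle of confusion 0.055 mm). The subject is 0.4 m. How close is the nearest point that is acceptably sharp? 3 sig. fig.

251 mm

Hyperfocal distance H = f²/(N·c) + f = 25²/(18 × 0.055) + 25 = 625/0.99 + 25 ≈ 656.3 mm ≈ 0.656 m.
Near limit Dn = s·(H − f)/(H + s − 2f) = 400 × (656.3 − 25) / (656.3 + 400 − 2 × 25) = 400 × 631.3 / 1006.3 ≈ 250.94 mm.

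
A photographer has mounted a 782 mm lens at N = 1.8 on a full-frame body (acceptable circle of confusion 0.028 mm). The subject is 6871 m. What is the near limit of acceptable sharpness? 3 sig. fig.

4390 m

Hyperfocal distance H = f²/(N·c) + f = 782²/(1.8 × 0.028) + 782 = 611524/0.0504 + 782 ≈ 12134194.7 mm ≈ 12134 m.
Near limit Dn = s·(H − f)/(H + s − 2f) = 6871000 × (12134194.7 − 782) / (12134194.7 + 6871000 − 2 × 782) = 6871000 × 12133412.7 / 19003630.7 ≈ 4386987 mm ≈ 4390 m.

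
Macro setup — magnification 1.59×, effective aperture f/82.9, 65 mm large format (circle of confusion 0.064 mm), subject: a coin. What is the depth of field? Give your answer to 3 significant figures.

At magnification m, DoF ≈ 2·N_eff·c/m² = 2 × 82.9 × 0.064 / 1.59² = 10.61 / 2.528 ≈ 4.2 mm.

4.20 mm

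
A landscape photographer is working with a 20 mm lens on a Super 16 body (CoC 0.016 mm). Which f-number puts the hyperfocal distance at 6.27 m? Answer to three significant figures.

Rearrange H = f²/(N·c) + f for N: N = f² / ((H − f)·c).
N = 20² / ((6270 − 20) × 0.016) = 400 / 100.0 ≈ 4.

f/4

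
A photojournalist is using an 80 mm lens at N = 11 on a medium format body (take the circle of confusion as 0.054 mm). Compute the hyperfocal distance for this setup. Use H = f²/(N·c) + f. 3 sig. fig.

10.9 m

Hyperfocal distance H = f²/(N·c) + f = 80²/(11 × 0.054) + 80 = 6400/0.594 + 80 ≈ 10854.4 mm ≈ 10.9 m.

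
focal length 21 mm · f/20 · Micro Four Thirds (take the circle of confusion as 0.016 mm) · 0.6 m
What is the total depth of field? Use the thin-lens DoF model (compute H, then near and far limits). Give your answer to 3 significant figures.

Hyperfocal distance H = f²/(N·c) + f = 21²/(20 × 0.016) + 21 = 441/0.32 + 21 ≈ 1399.1 mm ≈ 1.399 m.
Near limit Dn = s·(H − f)/(H + s − 2f) = 600 × (1399.1 − 21) / (1399.1 + 600 − 2 × 21) = 600 × 1378.1 / 1957.1 ≈ 422.49 mm.
Far limit Df = s·(H − f)/(H − s) = 600 × (1399.1 − 21) / (1399.1 − 600) = 600 × 1378.1 / 799.1 ≈ 1034.73 mm.
Depth of field = Df − Dn = 1034.73 − 422.49 ≈ 612.24 mm ≈ 0.612 m.

0.612 m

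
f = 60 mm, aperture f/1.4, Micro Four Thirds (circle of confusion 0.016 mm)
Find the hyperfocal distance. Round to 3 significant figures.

Hyperfocal distance H = f²/(N·c) + f = 60²/(1.4 × 0.016) + 60 = 3600/0.0224 + 60 ≈ 160774.3 mm ≈ 161 m.

161 m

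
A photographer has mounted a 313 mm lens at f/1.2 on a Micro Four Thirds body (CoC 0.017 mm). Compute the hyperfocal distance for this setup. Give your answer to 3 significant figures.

Hyperfocal distance H = f²/(N·c) + f = 313²/(1.2 × 0.017) + 313 = 97969/0.0204 + 313 ≈ 4802715.0 mm ≈ 4800 m.

4800 m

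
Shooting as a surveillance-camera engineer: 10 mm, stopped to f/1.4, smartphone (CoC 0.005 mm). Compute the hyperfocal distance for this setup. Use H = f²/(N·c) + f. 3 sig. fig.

Hyperfocal distance H = f²/(N·c) + f = 10²/(1.4 × 0.005) + 10 = 100/0.007 + 10 ≈ 14295.7 mm ≈ 14.3 m.

14.3 m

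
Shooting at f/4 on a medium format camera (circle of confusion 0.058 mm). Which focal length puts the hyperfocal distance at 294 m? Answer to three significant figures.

From H = f²/(N·c) + f, with f ≪ H: f ≈ √(H·N·c) = √(294000 × 4 × 0.058) = √68208 ≈ 261.2 mm.
The +f correction barely moves this — solving exactly, f² + N·c·f − N·c·H = 0 ⇒ f = (−N·c + √((N·c)² + 4·N·c·H))/2 = (−0.232 + √272832)/2 ≈ 261.05 mm, so f ≈ 261 mm.

261 mm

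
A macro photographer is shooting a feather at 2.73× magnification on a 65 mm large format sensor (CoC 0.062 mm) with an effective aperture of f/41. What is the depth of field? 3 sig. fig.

0.682 mm

At magnification m, DoF ≈ 2·N_eff·c/m² = 2 × 41 × 0.062 / 2.73² = 5.084 / 7.453 ≈ 0.682 mm.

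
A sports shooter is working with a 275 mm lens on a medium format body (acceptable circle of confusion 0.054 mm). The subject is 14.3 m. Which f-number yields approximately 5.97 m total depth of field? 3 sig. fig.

f/20

Write h = H − f = f²/(N·c). The thin-lens limits are Dn = s·h/(h + (s−f)) and Df = s·h/(h − (s−f)), so DoF = Df − Dn = 2·s·(s−f)·h / (h² − (s−f)²).
That is a quadratic in h: DoF·h² − 2·s·(s−f)·h − DoF·(s−f)² = 0 ⇒ h = (s−f)·(s + √(s² + DoF²)) / DoF = 14025 × (14300 + √(14300² + 5970²)) / 5970 = 14025 × (14300 + 15496.2) / 5970 ≈ 69999 mm.
Then N = f²/(c·h) = 275² / (0.054 × 69999) = 75625 / 3779.9 ≈ 20.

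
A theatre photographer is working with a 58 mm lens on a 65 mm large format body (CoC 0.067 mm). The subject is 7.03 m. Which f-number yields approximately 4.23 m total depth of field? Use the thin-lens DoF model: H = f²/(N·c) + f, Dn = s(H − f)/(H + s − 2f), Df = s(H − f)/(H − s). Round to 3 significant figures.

f/2.00

Write h = H − f = f²/(N·c). The thin-lens limits are Dn = s·h/(h + (s−f)) and Df = s·h/(h − (s−f)), so DoF = Df − Dn = 2·s·(s−f)·h / (h² − (s−f)²).
That is a quadratic in h: DoF·h² − 2·s·(s−f)·h − DoF·(s−f)² = 0 ⇒ h = (s−f)·(s + √(s² + DoF²)) / DoF = 6972 × (7030 + √(7030² + 4230²)) / 4230 = 6972 × (7030 + 8204.50) / 4230 ≈ 25110 mm.
Then N = f²/(c·h) = 58² / (0.067 × 25110) = 3364 / 1682.4 ≈ 2.00.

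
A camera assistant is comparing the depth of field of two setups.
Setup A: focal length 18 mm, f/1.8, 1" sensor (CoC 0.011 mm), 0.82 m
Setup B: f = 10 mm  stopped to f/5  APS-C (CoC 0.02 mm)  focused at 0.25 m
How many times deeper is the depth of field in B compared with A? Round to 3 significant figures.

1.58

Setup A: H = 18²/(1.8×0.011) + 18 ≈ 16381.6 mm; DoF = Df − Dn = 862.260 − 781.689 ≈ 80.571 mm.
Setup B: H = 10²/(5×0.02) + 10 ≈ 1010.0 mm; DoF = Df − Dn = 328.95 − 201.61 ≈ 127.34 mm.
Ratio = 127.34 / 80.571 ≈ 1.58.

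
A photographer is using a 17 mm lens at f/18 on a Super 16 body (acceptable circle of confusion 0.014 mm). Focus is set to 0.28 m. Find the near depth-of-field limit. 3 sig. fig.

228 mm

Hyperfocal distance H = f²/(N·c) + f = 17²/(18 × 0.014) + 17 = 289/0.252 + 17 ≈ 1163.8 mm ≈ 1.164 m.
Near limit Dn = s·(H − f)/(H + s − 2f) = 280 × (1163.8 − 17) / (1163.8 + 280 − 2 × 17) = 280 × 1146.8 / 1409.8 ≈ 227.77 mm.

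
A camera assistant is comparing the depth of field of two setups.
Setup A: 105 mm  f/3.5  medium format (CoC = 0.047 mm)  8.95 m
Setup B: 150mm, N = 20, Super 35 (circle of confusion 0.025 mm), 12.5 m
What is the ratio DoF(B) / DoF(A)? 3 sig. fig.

3.09

Setup A: H = 105²/(3.5×0.047) + 105 ≈ 67126.3 mm; DoF = Df − Dn = 10310.7 − 7906.5 ≈ 2404.2 mm.
Setup B: H = 150²/(20×0.025) + 150 ≈ 45150.0 mm; DoF = Df − Dn = 17228.2 − 9808.2 ≈ 7420.0 mm.
Ratio = 7420.0 / 2404.2 ≈ 3.09.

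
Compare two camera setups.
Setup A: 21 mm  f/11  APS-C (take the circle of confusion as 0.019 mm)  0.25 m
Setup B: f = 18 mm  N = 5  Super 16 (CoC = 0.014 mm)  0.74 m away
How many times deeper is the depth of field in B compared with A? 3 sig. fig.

4.31

Setup A: H = 21²/(11×0.019) + 21 ≈ 2131.0 mm; DoF = Df − Dn = 280.435 − 225.524 ≈ 54.911 mm.
Setup B: H = 18²/(5×0.014) + 18 ≈ 4646.6 mm; DoF = Df − Dn = 876.76 − 640.15 ≈ 236.61 mm.
Ratio = 236.61 / 54.911 ≈ 4.31.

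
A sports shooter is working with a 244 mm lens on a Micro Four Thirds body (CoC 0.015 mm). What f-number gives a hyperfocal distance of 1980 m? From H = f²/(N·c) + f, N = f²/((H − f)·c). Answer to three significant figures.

Rearrange H = f²/(N·c) + f for N: N = f² / ((H − f)·c).
N = 244² / ((1980000 − 244) × 0.015) = 59536 / 29696 ≈ 2.00.

f/2.00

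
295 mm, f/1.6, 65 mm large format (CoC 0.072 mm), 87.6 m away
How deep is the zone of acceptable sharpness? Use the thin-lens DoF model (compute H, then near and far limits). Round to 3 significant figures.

20.5 m

Hyperfocal distance H = f²/(N·c) + f = 295²/(1.6 × 0.072) + 295 = 87025/0.1152 + 295 ≈ 755720.3 mm ≈ 755.7 m.
Near limit Dn = s·(H − f)/(H + s − 2f) = 87600 × (755720.3 − 295) / (755720.3 + 87600 − 2 × 295) = 87600 × 755425.3 / 842730.3 ≈ 78525 mm.
Far limit Df = s·(H − f)/(H − s) = 87600 × (755720.3 − 295) / (755720.3 − 87600) = 87600 × 755425.3 / 668120.3 ≈ 99047 mm.
Depth of field = Df − Dn = 99047 − 78525 ≈ 20522 mm ≈ 20.5 m.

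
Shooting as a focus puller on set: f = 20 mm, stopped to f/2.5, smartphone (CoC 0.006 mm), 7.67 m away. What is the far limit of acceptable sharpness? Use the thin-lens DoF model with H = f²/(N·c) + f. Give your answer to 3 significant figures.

10.8 m

Hyperfocal distance H = f²/(N·c) + f = 20²/(2.5 × 0.006) + 20 = 400/0.015 + 20 ≈ 26686.7 mm ≈ 26.69 m.
Far limit Df = s·(H − f)/(H − s) = 7670 × (26686.7 − 20) / (26686.7 − 7670) = 7670 × 26666.7 / 19016.7 ≈ 10755 mm ≈ 10.8 m.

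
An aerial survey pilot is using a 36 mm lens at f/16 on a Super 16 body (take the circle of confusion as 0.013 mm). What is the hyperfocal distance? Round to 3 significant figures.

6.27 m

Hyperfocal distance H = f²/(N·c) + f = 36²/(16 × 0.013) + 36 = 1296/0.208 + 36 ≈ 6266.8 mm ≈ 6.27 m.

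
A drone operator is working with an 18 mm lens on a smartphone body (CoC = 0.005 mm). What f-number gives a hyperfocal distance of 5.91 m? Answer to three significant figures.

f/11

Rearrange H = f²/(N·c) + f for N: N = f² / ((H − f)·c).
N = 18² / ((5910 − 18) × 0.005) = 324 / 29.46 ≈ 11.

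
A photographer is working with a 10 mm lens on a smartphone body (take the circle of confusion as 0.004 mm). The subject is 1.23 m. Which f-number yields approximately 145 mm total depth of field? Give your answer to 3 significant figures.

Write h = H − f = f²/(N·c). The thin-lens limits are Dn = s·h/(h + (s−f)) and Df = s·h/(h − (s−f)), so DoF = Df − Dn = 2·s·(s−f)·h / (h² − (s−f)²).
That is a quadratic in h: DoF·h² − 2·s·(s−f)·h − DoF·(s−f)² = 0 ⇒ h = (s−f)·(s + √(s² + DoF²)) / DoF = 1220 × (1230 + √(1230² + 145²)) / 145 = 1220 × (1230 + 1238.52) / 145 ≈ 20770 mm.
Then N = f²/(c·h) = 10² / (0.004 × 20770) = 100 / 83.078 ≈ 1.20.

f/1.20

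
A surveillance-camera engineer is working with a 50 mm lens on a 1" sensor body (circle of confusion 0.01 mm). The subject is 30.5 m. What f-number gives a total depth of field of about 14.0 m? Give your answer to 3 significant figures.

f/1.79

Write h = H − f = f²/(N·c). The thin-lens limits are Dn = s·h/(h + (s−f)) and Df = s·h/(h − (s−f)), so DoF = Df − Dn = 2·s·(s−f)·h / (h² − (s−f)²).
That is a quadratic in h: DoF·h² − 2·s·(s−f)·h − DoF·(s−f)² = 0 ⇒ h = (s−f)·(s + √(s² + DoF²)) / DoF = 30450 × (30500 + √(30500² + 14000²)) / 14000 = 30450 × (30500 + 33559.6) / 14000 ≈ 139330 mm.
Then N = f²/(c·h) = 50² / (0.01 × 139330) = 2500 / 1393.3 ≈ 1.79.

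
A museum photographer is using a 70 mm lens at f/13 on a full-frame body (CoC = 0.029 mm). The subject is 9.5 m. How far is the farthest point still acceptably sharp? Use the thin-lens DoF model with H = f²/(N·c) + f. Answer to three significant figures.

Hyperfocal distance H = f²/(N·c) + f = 70²/(13 × 0.029) + 70 = 4900/0.377 + 70 ≈ 13067.3 mm ≈ 13.07 m.
Far limit Df = s·(H − f)/(H − s) = 9500 × (13067.3 − 70) / (13067.3 − 9500) = 9500 × 12997.3 / 3567.3 ≈ 34612 mm ≈ 34.6 m.

34.6 m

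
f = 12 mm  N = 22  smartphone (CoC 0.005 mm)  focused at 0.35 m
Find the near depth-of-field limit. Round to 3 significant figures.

Hyperfocal distance H = f²/(N·c) + f = 12²/(22 × 0.005) + 12 = 144/0.11 + 12 ≈ 1321.1 mm ≈ 1.321 m.
Near limit Dn = s·(H − f)/(H + s − 2f) = 350 × (1321.1 − 12) / (1321.1 + 350 − 2 × 12) = 350 × 1309.1 / 1647.1 ≈ 278.18 mm.

278 mm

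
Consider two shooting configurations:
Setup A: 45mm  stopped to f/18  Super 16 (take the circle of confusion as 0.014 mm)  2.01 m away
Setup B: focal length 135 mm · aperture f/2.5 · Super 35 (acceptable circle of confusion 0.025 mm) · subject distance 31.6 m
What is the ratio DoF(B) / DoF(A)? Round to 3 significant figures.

6.60

Setup A: H = 45²/(18×0.014) + 45 ≈ 8080.7 mm; DoF = Df − Dn = 2660.6 − 1615.1 ≈ 1045.5 mm.
Setup B: H = 135²/(2.5×0.025) + 135 ≈ 291735.0 mm; DoF = Df − Dn = 35422.2 − 28522.3 ≈ 6899.9 mm.
Ratio = 6899.9 / 1045.5 ≈ 6.60.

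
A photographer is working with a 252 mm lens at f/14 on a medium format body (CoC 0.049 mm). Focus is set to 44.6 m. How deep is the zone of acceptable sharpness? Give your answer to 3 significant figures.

55.5 m

Hyperfocal distance H = f²/(N·c) + f = 252²/(14 × 0.049) + 252 = 63504/0.686 + 252 ≈ 92823.4 mm ≈ 92.82 m.
Near limit Dn = s·(H − f)/(H + s − 2f) = 44600 × (92823.4 − 252) / (92823.4 + 44600 − 2 × 252) = 44600 × 92571.4 / 136919.4 ≈ 30154 mm.
Far limit Df = s·(H − f)/(H − s) = 44600 × (92823.4 − 252) / (92823.4 − 44600) = 44600 × 92571.4 / 48223.4 ≈ 85616 mm.
Depth of field = Df − Dn = 85616 − 30154 ≈ 55462 mm ≈ 55.5 m.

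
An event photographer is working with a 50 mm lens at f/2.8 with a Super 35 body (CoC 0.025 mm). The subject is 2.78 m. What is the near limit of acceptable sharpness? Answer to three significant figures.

Hyperfocal distance H = f²/(N·c) + f = 50²/(2.8 × 0.025) + 50 = 2500/0.07 + 50 ≈ 35764.3 mm ≈ 35.76 m.
Near limit Dn = s·(H − f)/(H + s − 2f) = 2780 × (35764.3 − 50) / (35764.3 + 2780 − 2 × 50) = 2780 × 35714.3 / 38444.3 ≈ 2582.6 mm ≈ 2.58 m.

2.58 m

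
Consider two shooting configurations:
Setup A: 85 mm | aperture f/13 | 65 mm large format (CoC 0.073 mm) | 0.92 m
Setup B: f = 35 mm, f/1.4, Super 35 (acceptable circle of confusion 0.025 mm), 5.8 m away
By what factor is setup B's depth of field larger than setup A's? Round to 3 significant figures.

Setup A: H = 85²/(13×0.073) + 85 ≈ 7698.3 mm; DoF = Df − Dn = 1033.33 − 829.07 ≈ 204.26 mm.
Setup B: H = 35²/(1.4×0.025) + 35 ≈ 35035.0 mm; DoF = Df − Dn = 6943.7 − 4979.8 ≈ 1963.9 mm.
Ratio = 1963.9 / 204.26 ≈ 9.61.

9.61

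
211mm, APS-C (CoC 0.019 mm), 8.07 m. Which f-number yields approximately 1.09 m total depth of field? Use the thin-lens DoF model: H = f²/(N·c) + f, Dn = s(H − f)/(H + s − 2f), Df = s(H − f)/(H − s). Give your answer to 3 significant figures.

f/20

Write h = H − f = f²/(N·c). The thin-lens limits are Dn = s·h/(h + (s−f)) and Df = s·h/(h − (s−f)), so DoF = Df − Dn = 2·s·(s−f)·h / (h² − (s−f)²).
That is a quadratic in h: DoF·h² − 2·s·(s−f)·h − DoF·(s−f)² = 0 ⇒ h = (s−f)·(s + √(s² + DoF²)) / DoF = 7859 × (8070 + √(8070² + 1090²)) / 1090 = 7859 × (8070 + 8143.28) / 1090 ≈ 116899 mm.
Then N = f²/(c·h) = 211² / (0.019 × 116899) = 44521 / 2221.1 ≈ 20.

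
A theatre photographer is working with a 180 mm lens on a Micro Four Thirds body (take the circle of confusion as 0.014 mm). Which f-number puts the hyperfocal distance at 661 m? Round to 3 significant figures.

f/3.50

Rearrange H = f²/(N·c) + f for N: N = f² / ((H − f)·c).
N = 180² / ((661000 − 180) × 0.014) = 32400 / 9251 ≈ 3.50.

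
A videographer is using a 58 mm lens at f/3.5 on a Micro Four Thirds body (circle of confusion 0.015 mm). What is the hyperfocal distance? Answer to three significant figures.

Hyperfocal distance H = f²/(N·c) + f = 58²/(3.5 × 0.015) + 58 = 3364/0.0525 + 58 ≈ 64134.2 mm ≈ 64.1 m.

64.1 m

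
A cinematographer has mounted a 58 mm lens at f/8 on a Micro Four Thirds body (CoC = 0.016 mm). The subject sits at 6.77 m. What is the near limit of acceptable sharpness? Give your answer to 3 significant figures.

5.39 m

Hyperfocal distance H = f²/(N·c) + f = 58²/(8 × 0.016) + 58 = 3364/0.128 + 58 ≈ 26339.2 mm ≈ 26.34 m.
Near limit Dn = s·(H − f)/(H + s − 2f) = 6770 × (26339.2 − 58) / (26339.2 + 6770 − 2 × 58) = 6770 × 26281.2 / 32993.2 ≈ 5392.7 mm ≈ 5.39 m.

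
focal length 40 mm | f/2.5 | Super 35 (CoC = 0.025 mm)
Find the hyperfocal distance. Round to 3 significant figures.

Hyperfocal distance H = f²/(N·c) + f = 40²/(2.5 × 0.025) + 40 = 1600/0.0625 + 40 ≈ 25640.0 mm ≈ 25.6 m.

25.6 m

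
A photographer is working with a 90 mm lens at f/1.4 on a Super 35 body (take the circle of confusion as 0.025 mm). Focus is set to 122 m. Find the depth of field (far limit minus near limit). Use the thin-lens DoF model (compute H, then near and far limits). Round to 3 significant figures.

178 m

Hyperfocal distance H = f²/(N·c) + f = 90²/(1.4 × 0.025) + 90 = 8100/0.035 + 90 ≈ 231518.6 mm ≈ 231.5 m.
Near limit Dn = s·(H − f)/(H + s − 2f) = 122000 × (231518.6 − 90) / (231518.6 + 122000 − 2 × 90) = 122000 × 231428.6 / 353338.6 ≈ 79907 mm.
Far limit Df = s·(H − f)/(H − s) = 122000 × (231518.6 − 90) / (231518.6 − 122000) = 122000 × 231428.6 / 109518.6 ≈ 257804 mm.
Depth of field = Df − Dn = 257804 − 79907 ≈ 177897 mm ≈ 178 m.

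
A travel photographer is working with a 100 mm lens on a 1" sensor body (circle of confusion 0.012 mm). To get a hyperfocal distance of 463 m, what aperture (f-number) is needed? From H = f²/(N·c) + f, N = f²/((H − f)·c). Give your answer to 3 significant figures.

f/1.80

Rearrange H = f²/(N·c) + f for N: N = f² / ((H − f)·c).
N = 100² / ((463000 − 100) × 0.012) = 10000 / 5555 ≈ 1.80.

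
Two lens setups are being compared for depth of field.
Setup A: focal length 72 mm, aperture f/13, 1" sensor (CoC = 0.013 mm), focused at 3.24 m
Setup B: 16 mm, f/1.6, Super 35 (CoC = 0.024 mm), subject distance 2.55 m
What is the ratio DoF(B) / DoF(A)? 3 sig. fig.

Setup A: H = 72²/(13×0.013) + 72 ≈ 30746.6 mm; DoF = Df − Dn = 3613.16 − 2936.70 ≈ 676.46 mm.
Setup B: H = 16²/(1.6×0.024) + 16 ≈ 6682.7 mm; DoF = Df − Dn = 4113.6 − 1847.7 ≈ 2265.9 mm.
Ratio = 2265.9 / 676.46 ≈ 3.35.

3.35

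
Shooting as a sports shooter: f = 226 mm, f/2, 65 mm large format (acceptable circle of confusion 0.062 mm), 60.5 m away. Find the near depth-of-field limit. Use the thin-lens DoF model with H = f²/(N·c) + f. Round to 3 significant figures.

Hyperfocal distance H = f²/(N·c) + f = 226²/(2 × 0.062) + 226 = 51076/0.124 + 226 ≈ 412129.2 mm ≈ 412.1 m.
Near limit Dn = s·(H − f)/(H + s − 2f) = 60500 × (412129.2 − 226) / (412129.2 + 60500 − 2 × 226) = 60500 × 411903.2 / 472177.2 ≈ 52777 mm ≈ 52.8 m.

52.8 m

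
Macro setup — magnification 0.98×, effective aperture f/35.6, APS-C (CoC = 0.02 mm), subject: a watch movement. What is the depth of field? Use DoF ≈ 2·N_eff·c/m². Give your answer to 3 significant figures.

1.48 mm

At magnification m, DoF ≈ 2·N_eff·c/m² = 2 × 35.6 × 0.02 / 0.98² = 1.424 / 0.9604 ≈ 1.48 mm.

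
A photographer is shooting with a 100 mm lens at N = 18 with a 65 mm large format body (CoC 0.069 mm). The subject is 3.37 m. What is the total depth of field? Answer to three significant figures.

3.28 m

Hyperfocal distance H = f²/(N·c) + f = 100²/(18 × 0.069) + 100 = 10000/1.242 + 100 ≈ 8151.5 mm ≈ 8.152 m.
Near limit Dn = s·(H − f)/(H + s − 2f) = 3370 × (8151.5 − 100) / (8151.5 + 3370 − 2 × 100) = 3370 × 8051.5 / 11321.5 ≈ 2396.6 mm.
Far limit Df = s·(H − f)/(H − s) = 3370 × (8151.5 − 100) / (8151.5 − 3370) = 3370 × 8051.5 / 4781.5 ≈ 5674.7 mm.
Depth of field = Df − Dn = 5674.7 − 2396.6 ≈ 3278.1 mm ≈ 3.28 m.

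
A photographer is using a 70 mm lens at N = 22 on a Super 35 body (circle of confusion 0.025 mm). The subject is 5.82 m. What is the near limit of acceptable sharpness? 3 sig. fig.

Hyperfocal distance H = f²/(N·c) + f = 70²/(22 × 0.025) + 70 = 4900/0.55 + 70 ≈ 8979.1 mm ≈ 8.979 m.
Near limit Dn = s·(H − f)/(H + s − 2f) = 5820 × (8979.1 − 70) / (8979.1 + 5820 − 2 × 70) = 5820 × 8909.1 / 14659.1 ≈ 3537.1 mm ≈ 3.54 m.

3.54 m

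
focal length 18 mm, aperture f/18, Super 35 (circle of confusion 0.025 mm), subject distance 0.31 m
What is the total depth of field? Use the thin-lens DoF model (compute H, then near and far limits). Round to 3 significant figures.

Hyperfocal distance H = f²/(N·c) + f = 18²/(18 × 0.025) + 18 = 324/0.45 + 18 ≈ 738.0 mm ≈ 0.738 m.
Near limit Dn = s·(H − f)/(H + s − 2f) = 310 × (738.0 − 18) / (738.0 + 310 − 2 × 18) = 310 × 720.0 / 1012.0 ≈ 220.55 mm.
Far limit Df = s·(H − f)/(H − s) = 310 × (738.0 − 18) / (738.0 − 310) = 310 × 720.0 / 428.0 ≈ 521.50 mm.
Depth of field = Df − Dn = 521.50 − 220.55 ≈ 300.95 mm.

301 mm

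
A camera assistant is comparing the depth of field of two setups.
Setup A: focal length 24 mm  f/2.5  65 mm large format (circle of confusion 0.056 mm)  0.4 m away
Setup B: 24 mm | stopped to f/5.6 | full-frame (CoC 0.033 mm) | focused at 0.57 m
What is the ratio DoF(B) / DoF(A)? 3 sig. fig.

Setup A: H = 24²/(2.5×0.056) + 24 ≈ 4138.3 mm; DoF = Df − Dn = 440.232 − 366.505 ≈ 73.727 mm.
Setup B: H = 24²/(5.6×0.033) + 24 ≈ 3140.9 mm; DoF = Df − Dn = 691.06 − 485.03 ≈ 206.03 mm.
Ratio = 206.03 / 73.727 ≈ 2.79.

2.79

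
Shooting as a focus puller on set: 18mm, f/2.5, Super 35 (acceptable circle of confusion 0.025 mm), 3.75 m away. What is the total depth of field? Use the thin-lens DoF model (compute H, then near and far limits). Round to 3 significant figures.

11.2 m

Hyperfocal distance H = f²/(N·c) + f = 18²/(2.5 × 0.025) + 18 = 324/0.0625 + 18 ≈ 5202.0 mm ≈ 5.202 m.
Near limit Dn = s·(H − f)/(H + s − 2f) = 3750 × (5202.0 − 18) / (5202.0 + 3750 − 2 × 18) = 3750 × 5184.0 / 8916.0 ≈ 2180 mm.
Far limit Df = s·(H − f)/(H − s) = 3750 × (5202.0 − 18) / (5202.0 − 3750) = 3750 × 5184.0 / 1452.0 ≈ 13388 mm.
Depth of field = Df − Dn = 13388 − 2180 ≈ 11208 mm ≈ 11.2 m.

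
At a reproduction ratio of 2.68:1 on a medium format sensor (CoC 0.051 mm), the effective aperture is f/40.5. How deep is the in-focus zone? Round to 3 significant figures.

0.575 mm

At magnification m, DoF ≈ 2·N_eff·c/m² = 2 × 40.5 × 0.051 / 2.68² = 4.131 / 7.182 ≈ 0.575 mm.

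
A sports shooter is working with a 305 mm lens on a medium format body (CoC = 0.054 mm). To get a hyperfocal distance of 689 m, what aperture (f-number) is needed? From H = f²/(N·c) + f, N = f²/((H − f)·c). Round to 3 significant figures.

Rearrange H = f²/(N·c) + f for N: N = f² / ((H − f)·c).
N = 305² / ((689000 − 305) × 0.054) = 93025 / 37190 ≈ 2.50.

f/2.50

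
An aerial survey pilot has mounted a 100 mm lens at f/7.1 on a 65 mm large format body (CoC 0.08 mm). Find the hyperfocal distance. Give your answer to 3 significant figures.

Hyperfocal distance H = f²/(N·c) + f = 100²/(7.1 × 0.08) + 100 = 10000/0.568 + 100 ≈ 17705.6 mm ≈ 17.7 m.

17.7 m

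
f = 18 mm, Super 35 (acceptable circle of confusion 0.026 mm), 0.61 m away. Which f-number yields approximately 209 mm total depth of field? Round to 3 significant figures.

Write h = H − f = f²/(N·c). The thin-lens limits are Dn = s·h/(h + (s−f)) and Df = s·h/(h − (s−f)), so DoF = Df − Dn = 2·s·(s−f)·h / (h² − (s−f)²).
That is a quadratic in h: DoF·h² − 2·s·(s−f)·h − DoF·(s−f)² = 0 ⇒ h = (s−f)·(s + √(s² + DoF²)) / DoF = 592 × (610 + √(610² + 209²)) / 209 = 592 × (610 + 644.811) / 209 ≈ 3554.3 mm.
Then N = f²/(c·h) = 18² / (0.026 × 3554.3) = 324 / 92.412 ≈ 3.51.

f/3.51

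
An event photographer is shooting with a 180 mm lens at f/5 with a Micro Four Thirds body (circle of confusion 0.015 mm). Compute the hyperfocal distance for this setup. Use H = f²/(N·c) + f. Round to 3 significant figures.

432 m

Hyperfocal distance H = f²/(N·c) + f = 180²/(5 × 0.015) + 180 = 32400/0.075 + 180 ≈ 432180.0 mm ≈ 432 m.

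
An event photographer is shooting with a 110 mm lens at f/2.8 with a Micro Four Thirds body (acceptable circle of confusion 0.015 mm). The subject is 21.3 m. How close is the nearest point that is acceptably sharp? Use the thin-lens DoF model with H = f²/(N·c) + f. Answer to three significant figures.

19.8 m

Hyperfocal distance H = f²/(N·c) + f = 110²/(2.8 × 0.015) + 110 = 12100/0.042 + 110 ≈ 288205.2 mm ≈ 288.2 m.
Near limit Dn = s·(H − f)/(H + s − 2f) = 21300 × (288205.2 − 110) / (288205.2 + 21300 − 2 × 110) = 21300 × 288095.2 / 309285.2 ≈ 19841 mm ≈ 19.8 m.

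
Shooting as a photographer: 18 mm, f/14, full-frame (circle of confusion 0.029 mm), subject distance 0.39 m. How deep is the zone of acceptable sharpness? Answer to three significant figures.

465 mm

Hyperfocal distance H = f²/(N·c) + f = 18²/(14 × 0.029) + 18 = 324/0.406 + 18 ≈ 816.0 mm ≈ 0.816 m.
Near limit Dn = s·(H − f)/(H + s − 2f) = 390 × (816.0 − 18) / (816.0 + 390 − 2 × 18) = 390 × 798.0 / 1170.0 ≈ 266.00 mm.
Far limit Df = s·(H − f)/(H − s) = 390 × (816.0 − 18) / (816.0 − 390) = 390 × 798.0 / 426.0 ≈ 730.54 mm.
Depth of field = Df − Dn = 730.54 − 266.00 ≈ 464.54 mm.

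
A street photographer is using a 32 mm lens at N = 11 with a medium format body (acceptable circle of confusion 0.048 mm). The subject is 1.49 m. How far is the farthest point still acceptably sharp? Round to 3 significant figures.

Hyperfocal distance H = f²/(N·c) + f = 32²/(11 × 0.048) + 32 = 1024/0.528 + 32 ≈ 1971.4 mm ≈ 1.971 m.
Far limit Df = s·(H − f)/(H − s) = 1490 × (1971.4 − 32) / (1971.4 − 1490) = 1490 × 1939.4 / 481.4 ≈ 6002.8 mm ≈ 6.00 m.

6.00 m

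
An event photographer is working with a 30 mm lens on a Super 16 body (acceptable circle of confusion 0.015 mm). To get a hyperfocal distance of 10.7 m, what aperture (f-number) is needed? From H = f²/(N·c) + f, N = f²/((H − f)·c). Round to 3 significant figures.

f/5.62

Rearrange H = f²/(N·c) + f for N: N = f² / ((H − f)·c).
N = 30² / ((10700 − 30) × 0.015) = 900 / 160.0 ≈ 5.62.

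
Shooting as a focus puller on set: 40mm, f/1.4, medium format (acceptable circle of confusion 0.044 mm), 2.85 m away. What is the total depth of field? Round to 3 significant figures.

0.624 m

Hyperfocal distance H = f²/(N·c) + f = 40²/(1.4 × 0.044) + 40 = 1600/0.0616 + 40 ≈ 26014.0 mm ≈ 26.01 m.
Near limit Dn = s·(H − f)/(H + s − 2f) = 2850 × (26014.0 − 40) / (26014.0 + 2850 − 2 × 40) = 2850 × 25974.0 / 28784.0 ≈ 2571.77 mm.
Far limit Df = s·(H − f)/(H − s) = 2850 × (26014.0 − 40) / (26014.0 − 2850) = 2850 × 25974.0 / 23164.0 ≈ 3195.73 mm.
Depth of field = Df − Dn = 3195.73 − 2571.77 ≈ 623.96 mm ≈ 0.624 m.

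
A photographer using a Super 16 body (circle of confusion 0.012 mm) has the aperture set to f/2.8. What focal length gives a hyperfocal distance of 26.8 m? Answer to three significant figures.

30.0 mm

From H = f²/(N·c) + f, with f ≪ H: f ≈ √(H·N·c) = √(26800 × 2.8 × 0.012) = √900.48 ≈ 30.01 mm.
The +f correction barely moves this — solving exactly, f² + N·c·f − N·c·H = 0 ⇒ f = (−N·c + √((N·c)² + 4·N·c·H))/2 = (−0.0336 + √3601.9)/2 ≈ 29.991 mm, so f ≈ 30.0 mm.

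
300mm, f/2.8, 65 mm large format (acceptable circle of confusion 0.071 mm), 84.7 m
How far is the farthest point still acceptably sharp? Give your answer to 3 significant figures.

104 m

Hyperfocal distance H = f²/(N·c) + f = 300²/(2.8 × 0.071) + 300 = 90000/0.1988 + 300 ≈ 453016.3 mm ≈ 453.0 m.
Far limit Df = s·(H − f)/(H − s) = 84700 × (453016.3 − 300) / (453016.3 − 84700) = 84700 × 452716.3 / 368316.3 ≈ 104109 mm ≈ 104 m.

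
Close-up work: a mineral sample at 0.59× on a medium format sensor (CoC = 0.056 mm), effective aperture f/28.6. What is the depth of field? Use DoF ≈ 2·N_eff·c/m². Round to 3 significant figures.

9.20 mm

At magnification m, DoF ≈ 2·N_eff·c/m² = 2 × 28.6 × 0.056 / 0.59² = 3.203 / 0.3481 ≈ 9.2 mm.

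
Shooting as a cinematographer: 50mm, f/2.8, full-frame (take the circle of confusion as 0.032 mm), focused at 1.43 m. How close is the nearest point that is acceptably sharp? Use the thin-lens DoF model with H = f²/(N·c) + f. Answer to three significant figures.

Hyperfocal distance H = f²/(N·c) + f = 50²/(2.8 × 0.032) + 50 = 2500/0.0896 + 50 ≈ 27951.8 mm ≈ 27.95 m.
Near limit Dn = s·(H − f)/(H + s − 2f) = 1430 × (27951.8 − 50) / (27951.8 + 1430 − 2 × 50) = 1430 × 27901.8 / 29281.8 ≈ 1362.6 mm ≈ 1.36 m.

1.36 m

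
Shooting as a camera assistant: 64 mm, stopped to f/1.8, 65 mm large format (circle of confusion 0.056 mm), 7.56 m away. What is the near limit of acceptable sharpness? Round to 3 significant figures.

Hyperfocal distance H = f²/(N·c) + f = 64²/(1.8 × 0.056) + 64 = 4096/0.1008 + 64 ≈ 40698.9 mm ≈ 40.70 m.
Near limit Dn = s·(H − f)/(H + s − 2f) = 7560 × (40698.9 − 64) / (40698.9 + 7560 − 2 × 64) = 7560 × 40634.9 / 48130.9 ≈ 6382.6 mm ≈ 6.38 m.

6.38 m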